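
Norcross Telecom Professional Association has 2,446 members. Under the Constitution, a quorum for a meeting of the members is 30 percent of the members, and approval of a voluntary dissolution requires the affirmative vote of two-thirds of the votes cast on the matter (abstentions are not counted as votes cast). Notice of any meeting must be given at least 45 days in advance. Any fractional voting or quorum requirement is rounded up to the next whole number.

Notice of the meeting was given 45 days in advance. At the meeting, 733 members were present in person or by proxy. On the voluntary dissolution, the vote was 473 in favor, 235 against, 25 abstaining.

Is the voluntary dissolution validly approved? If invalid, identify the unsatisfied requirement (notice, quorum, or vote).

Invalid — quorum requirement not satisfied.

Notice: 45 days given; 45 required. Satisfied.
Quorum: 30% of 2,446 = 733.80, rounded up to 734; 733 present. Not satisfied.
Vote: requires two-thirds of the votes cast (733 − 25 abstaining = 708); 2/3 of 708 = 472, so 472 needed; 473 in favor. Satisfied.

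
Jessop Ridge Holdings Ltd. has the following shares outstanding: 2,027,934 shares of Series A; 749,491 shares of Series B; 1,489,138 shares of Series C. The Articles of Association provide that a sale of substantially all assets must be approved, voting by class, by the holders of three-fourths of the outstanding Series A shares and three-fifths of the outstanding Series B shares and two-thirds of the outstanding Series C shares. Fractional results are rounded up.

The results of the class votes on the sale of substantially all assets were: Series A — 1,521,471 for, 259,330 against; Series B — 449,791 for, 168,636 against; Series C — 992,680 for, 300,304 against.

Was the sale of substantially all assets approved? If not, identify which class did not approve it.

Not approved — the Series C shares did not give the required vote.

Series A: 3/4 of 2027934 = 1520950.50, rounded up to 1520951; 1,520,951 required, 1,521,471 in favor — approved.
Series B: 3/5 of 749491 = 449694.60, rounded up to 449695; 449,695 required, 449,791 in favor — approved.
Series C: 2/3 of 1489138 = 992758.67, rounded up to 992759; 992,759 required, 992,680 in favor — not approved.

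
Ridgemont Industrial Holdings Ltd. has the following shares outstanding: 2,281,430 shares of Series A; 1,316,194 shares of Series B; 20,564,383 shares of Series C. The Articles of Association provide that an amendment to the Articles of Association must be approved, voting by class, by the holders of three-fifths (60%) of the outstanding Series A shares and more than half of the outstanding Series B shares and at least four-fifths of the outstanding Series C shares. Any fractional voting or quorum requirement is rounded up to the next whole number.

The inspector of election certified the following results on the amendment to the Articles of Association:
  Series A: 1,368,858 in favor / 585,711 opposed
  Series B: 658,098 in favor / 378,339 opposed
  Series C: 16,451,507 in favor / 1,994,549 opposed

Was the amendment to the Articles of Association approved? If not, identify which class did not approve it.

Approved — every class gave the required vote.

Series A: 3/5 of 2281430 = 1368858; 1,368,858 required, 1,368,858 in favor — approved.
Series B: a majority of 1316194 is 658098; 658,098 required, 658,098 in favor — approved.
Series C: 4/5 of 20564383 = 16451506.40, rounded up to 16451507; 16,451,507 required, 16,451,507 in favor — approved.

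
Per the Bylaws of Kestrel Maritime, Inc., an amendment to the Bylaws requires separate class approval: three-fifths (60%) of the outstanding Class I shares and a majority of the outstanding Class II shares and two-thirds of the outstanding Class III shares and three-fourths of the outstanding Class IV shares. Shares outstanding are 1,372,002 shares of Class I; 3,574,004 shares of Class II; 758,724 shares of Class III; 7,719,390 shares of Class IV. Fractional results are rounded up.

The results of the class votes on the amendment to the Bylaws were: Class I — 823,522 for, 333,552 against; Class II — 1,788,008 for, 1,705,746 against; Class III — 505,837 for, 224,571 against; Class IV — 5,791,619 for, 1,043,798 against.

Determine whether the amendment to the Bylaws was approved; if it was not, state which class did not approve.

Approved — every class gave the required vote.

Class I: 3/5 of 1372002 = 823201.20, rounded up to 823202; 823,202 required, 823,522 in favor — approved.
Class II: a majority of 3574004 is 1787003; 1,787,003 required, 1,788,008 in favor — approved.
Class III: 2/3 of 758724 = 505816; 505,816 required, 505,837 in favor — approved.
Class IV: 3/4 of 7719390 = 5789542.50, rounded up to 5789543; 5,789,543 required, 5,791,619 in favor — approved.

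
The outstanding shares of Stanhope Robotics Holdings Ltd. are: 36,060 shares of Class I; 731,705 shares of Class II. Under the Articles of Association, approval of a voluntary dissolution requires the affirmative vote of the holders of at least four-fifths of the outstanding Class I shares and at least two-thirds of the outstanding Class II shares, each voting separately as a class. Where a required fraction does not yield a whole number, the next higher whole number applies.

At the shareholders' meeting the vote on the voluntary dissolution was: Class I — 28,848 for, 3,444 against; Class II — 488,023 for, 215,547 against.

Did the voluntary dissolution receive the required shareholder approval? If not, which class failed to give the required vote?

Class I: 4/5 of 36060 = 28848; 28,848 required, 28,848 in favor — approved.
Class II: 2/3 of 731705 = 487803.33, rounded up to 487804; 487,804 required, 488,023 in favor — approved.

Approved — every class gave the required vote.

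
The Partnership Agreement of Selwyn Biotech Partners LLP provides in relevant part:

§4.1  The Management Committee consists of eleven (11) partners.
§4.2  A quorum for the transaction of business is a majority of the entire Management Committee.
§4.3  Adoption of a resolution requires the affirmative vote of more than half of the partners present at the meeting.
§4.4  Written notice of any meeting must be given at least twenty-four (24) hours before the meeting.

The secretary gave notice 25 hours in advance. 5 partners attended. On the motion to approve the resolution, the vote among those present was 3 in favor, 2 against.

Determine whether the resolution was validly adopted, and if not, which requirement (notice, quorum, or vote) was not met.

Notice: 25 hours given; 24 required (25 ≥ 24). Satisfied.
Quorum: 5 present; quorum is 6. Not satisfied.
Vote: the resolution requires a majority of the partners present (5). A majority of 5 is 3, so 3 affirmative votes are needed; 3 voted in favor. Satisfied. (Moot — without a quorum no business can be validly transacted.)

Invalid — quorum requirement not satisfied.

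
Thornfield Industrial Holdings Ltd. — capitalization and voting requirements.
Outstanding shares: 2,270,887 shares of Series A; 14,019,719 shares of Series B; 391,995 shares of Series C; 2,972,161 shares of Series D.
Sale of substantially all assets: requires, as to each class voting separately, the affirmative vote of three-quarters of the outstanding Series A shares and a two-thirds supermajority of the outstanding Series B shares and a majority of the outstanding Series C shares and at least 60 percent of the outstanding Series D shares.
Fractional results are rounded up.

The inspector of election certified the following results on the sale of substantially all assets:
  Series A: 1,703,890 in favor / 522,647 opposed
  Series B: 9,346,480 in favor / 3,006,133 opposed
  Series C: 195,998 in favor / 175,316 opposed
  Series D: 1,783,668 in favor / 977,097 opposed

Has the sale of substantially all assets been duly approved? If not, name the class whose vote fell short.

Approved — every class gave the required vote.

Series A: 3/4 of 2270887 = 1703165.25, rounded up to 1703166; 1,703,166 required, 1,703,890 in favor — approved.
Series B: 2/3 of 14019719 = 9346479.33, rounded up to 9346480; 9,346,480 required, 9,346,480 in favor — approved.
Series C: a majority of 391995 is 195998; 195,998 required, 195,998 in favor — approved.
Series D: 3/5 of 2972161 = 1783296.60, rounded up to 1783297; 1,783,297 required, 1,783,668 in favor — approved.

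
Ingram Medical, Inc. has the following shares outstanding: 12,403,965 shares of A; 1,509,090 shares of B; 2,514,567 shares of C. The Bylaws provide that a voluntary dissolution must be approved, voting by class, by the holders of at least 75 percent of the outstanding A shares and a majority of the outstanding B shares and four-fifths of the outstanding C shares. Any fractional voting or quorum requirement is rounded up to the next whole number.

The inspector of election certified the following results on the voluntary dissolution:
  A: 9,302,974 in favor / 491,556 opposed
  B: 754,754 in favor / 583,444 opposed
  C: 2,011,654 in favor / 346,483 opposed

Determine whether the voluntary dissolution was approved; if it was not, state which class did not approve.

Approved — every class gave the required vote.

A: 3/4 of 12403965 = 9302973.75, rounded up to 9302974; 9,302,974 required, 9,302,974 in favor — approved.
B: a majority of 1509090 is 754546; 754,546 required, 754,754 in favor — approved.
C: 4/5 of 2514567 = 2011653.60, rounded up to 2011654; 2,011,654 required, 2,011,654 in favor — approved.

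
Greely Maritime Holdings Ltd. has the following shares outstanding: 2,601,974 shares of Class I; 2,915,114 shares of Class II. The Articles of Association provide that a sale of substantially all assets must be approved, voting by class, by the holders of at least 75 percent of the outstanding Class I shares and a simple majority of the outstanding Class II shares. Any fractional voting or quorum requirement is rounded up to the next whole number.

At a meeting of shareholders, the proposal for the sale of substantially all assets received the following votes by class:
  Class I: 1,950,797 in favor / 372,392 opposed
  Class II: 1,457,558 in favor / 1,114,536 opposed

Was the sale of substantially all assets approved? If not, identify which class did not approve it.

Class I: 3/4 of 2601974 = 1951480.50, rounded up to 1951481; 1,951,481 required, 1,950,797 in favor — not approved.
Class II: a majority of 2915114 is 1457558; 1,457,558 required, 1,457,558 in favor — approved.

Not approved — the Class I shares did not give the required vote.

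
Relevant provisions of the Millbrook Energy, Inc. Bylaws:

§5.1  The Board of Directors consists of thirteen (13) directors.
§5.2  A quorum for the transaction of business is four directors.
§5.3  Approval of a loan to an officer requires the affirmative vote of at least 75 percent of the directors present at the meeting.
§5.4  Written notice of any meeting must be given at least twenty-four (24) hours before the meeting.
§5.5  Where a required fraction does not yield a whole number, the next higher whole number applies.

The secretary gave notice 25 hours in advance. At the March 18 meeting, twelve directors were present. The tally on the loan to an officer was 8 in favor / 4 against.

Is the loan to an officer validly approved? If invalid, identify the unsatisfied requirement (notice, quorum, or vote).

Notice: 25 hours given; 24 required (25 ≥ 24). Satisfied.
Quorum: 12 present; quorum is 4. Satisfied.
Vote: the loan to an officer requires three-fourths of the directors present (12). 3/4 of 12 = 9, so 9 affirmative votes are needed; 8 voted in favor. Not satisfied.

Invalid — vote requirement not satisfied.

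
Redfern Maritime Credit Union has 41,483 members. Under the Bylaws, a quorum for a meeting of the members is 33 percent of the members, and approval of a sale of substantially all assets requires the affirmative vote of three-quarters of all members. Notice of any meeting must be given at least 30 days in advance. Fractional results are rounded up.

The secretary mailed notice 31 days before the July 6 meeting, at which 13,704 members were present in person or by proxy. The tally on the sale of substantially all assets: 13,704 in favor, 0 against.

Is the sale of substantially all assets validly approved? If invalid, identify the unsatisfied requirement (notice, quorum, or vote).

Invalid — vote requirement not satisfied.

Notice: 31 days given; 30 required. Satisfied.
Quorum: 33% of 41,483 = 13,689.39, rounded up to 13,690; 13,704 present. Satisfied.
Vote: requires three-fourths of all members (41,483); 3/4 of 41483 = 31112.25, rounded up to 31113, so 31,113 needed; 13,704 in favor. Not satisfied.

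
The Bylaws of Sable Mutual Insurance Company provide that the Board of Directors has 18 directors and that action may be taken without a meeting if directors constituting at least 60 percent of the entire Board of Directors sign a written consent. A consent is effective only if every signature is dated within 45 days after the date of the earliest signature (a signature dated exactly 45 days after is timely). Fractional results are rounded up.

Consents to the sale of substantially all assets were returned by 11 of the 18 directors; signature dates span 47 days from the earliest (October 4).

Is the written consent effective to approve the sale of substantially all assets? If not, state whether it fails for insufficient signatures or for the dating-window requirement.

Not effective — dating-window requirement not satisfied.

Signatures required: at least 60 percent of 18 — 3/5 of 18 = 10.80, rounded up to 11, so 11 needed; 11 signed. Sufficient.
Dating window: the latest signature is 47 days after the earliest; the limit is 45 days. Outside the window.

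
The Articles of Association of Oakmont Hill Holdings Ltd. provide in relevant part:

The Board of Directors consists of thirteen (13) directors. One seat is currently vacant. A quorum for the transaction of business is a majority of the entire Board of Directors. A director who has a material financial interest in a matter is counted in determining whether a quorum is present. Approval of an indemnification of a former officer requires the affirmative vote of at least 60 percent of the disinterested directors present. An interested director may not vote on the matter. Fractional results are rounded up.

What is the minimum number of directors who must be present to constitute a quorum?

7

A majority of 13 is 7.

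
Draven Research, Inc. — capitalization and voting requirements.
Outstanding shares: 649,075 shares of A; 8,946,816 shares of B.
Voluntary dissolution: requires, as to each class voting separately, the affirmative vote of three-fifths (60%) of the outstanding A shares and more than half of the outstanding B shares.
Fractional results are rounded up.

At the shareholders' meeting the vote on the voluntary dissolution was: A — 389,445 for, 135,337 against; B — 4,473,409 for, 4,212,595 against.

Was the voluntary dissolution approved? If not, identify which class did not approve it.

Approved — every class gave the required vote.

A: 3/5 of 649075 = 389445; 389,445 required, 389,445 in favor — approved.
B: a majority of 8946816 is 4473409; 4,473,409 required, 4,473,409 in favor — approved.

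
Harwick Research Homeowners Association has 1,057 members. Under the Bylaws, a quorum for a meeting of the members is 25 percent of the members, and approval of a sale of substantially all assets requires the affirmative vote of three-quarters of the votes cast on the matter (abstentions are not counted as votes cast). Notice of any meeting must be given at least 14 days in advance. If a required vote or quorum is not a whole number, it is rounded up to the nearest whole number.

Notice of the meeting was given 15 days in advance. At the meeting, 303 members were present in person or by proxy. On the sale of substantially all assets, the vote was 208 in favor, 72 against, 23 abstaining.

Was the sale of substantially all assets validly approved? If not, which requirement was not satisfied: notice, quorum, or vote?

Notice: 15 days given; 14 required. Satisfied.
Quorum: 25% of 1,057 = 264.25, rounded up to 265; 303 present. Satisfied.
Vote: requires three-fourths of the votes cast (303 − 23 abstaining = 280); 3/4 of 280 = 210, so 210 needed; 208 in favor. Not satisfied.

Invalid — vote requirement not satisfied.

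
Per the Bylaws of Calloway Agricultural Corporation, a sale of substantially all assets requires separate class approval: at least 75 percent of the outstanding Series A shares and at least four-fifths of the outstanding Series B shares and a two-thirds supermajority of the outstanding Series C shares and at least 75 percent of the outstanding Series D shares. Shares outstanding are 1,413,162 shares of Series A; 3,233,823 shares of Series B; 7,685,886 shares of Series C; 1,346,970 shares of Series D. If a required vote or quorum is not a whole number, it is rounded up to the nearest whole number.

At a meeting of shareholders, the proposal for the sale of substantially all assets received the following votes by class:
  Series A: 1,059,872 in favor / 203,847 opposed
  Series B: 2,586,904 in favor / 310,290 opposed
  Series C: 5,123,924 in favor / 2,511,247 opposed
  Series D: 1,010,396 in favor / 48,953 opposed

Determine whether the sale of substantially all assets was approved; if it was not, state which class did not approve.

Not approved — the Series B shares did not give the required vote.

Series A: 3/4 of 1413162 = 1059871.50, rounded up to 1059872; 1,059,872 required, 1,059,872 in favor — approved.
Series B: 4/5 of 3233823 = 2587058.40, rounded up to 2587059; 2,587,059 required, 2,586,904 in favor — not approved.
Series C: 2/3 of 7685886 = 5123924; 5,123,924 required, 5,123,924 in favor — approved.
Series D: 3/4 of 1346970 = 1010227.50, rounded up to 1010228; 1,010,228 required, 1,010,396 in favor — approved.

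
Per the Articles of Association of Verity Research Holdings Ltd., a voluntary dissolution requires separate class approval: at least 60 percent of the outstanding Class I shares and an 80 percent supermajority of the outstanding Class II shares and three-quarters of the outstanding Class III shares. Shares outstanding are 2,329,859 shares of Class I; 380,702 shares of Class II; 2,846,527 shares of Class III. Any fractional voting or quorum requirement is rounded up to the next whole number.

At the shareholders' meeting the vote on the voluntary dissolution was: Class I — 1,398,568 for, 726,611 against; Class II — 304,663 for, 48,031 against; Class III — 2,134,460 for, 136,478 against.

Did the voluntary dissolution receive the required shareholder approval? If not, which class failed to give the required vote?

Not approved — the Class III shares did not give the required vote.

Class I: 3/5 of 2329859 = 1397915.40, rounded up to 1397916; 1,397,916 required, 1,398,568 in favor — approved.
Class II: 4/5 of 380702 = 304561.60, rounded up to 304562; 304,562 required, 304,663 in favor — approved.
Class III: 3/4 of 2846527 = 2134895.25, rounded up to 2134896; 2,134,896 required, 2,134,460 in favor — not approved.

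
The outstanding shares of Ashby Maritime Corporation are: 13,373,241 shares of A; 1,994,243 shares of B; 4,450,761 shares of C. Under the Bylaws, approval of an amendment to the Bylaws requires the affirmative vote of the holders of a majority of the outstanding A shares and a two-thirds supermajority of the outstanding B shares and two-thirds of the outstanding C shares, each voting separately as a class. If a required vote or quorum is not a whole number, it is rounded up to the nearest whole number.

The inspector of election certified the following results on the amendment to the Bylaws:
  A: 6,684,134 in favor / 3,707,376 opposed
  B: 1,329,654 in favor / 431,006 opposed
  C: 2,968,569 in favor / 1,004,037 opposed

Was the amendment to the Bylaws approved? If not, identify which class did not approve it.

A: a majority of 13373241 is 6686621; 6,686,621 required, 6,684,134 in favor — not approved.
B: 2/3 of 1994243 = 1329495.33, rounded up to 1329496; 1,329,496 required, 1,329,654 in favor — approved.
C: 2/3 of 4450761 = 2967174; 2,967,174 required, 2,968,569 in favor — approved.

Not approved — the A shares did not give the required vote.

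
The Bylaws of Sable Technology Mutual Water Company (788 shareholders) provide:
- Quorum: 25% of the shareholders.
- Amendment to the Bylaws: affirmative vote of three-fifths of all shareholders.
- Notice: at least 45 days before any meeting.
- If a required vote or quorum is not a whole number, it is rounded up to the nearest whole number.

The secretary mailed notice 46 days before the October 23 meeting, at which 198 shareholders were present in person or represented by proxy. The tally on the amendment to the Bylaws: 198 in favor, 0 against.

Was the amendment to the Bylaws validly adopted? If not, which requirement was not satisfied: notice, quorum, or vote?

Invalid — vote requirement not satisfied.

Notice: 46 days given; 45 required. Satisfied.
Quorum: 25% of 788 = 197; 198 present. Satisfied.
Vote: requires three-fifths of all shareholders (788); 3/5 of 788 = 472.80, rounded up to 473, so 473 needed; 198 in favor. Not satisfied.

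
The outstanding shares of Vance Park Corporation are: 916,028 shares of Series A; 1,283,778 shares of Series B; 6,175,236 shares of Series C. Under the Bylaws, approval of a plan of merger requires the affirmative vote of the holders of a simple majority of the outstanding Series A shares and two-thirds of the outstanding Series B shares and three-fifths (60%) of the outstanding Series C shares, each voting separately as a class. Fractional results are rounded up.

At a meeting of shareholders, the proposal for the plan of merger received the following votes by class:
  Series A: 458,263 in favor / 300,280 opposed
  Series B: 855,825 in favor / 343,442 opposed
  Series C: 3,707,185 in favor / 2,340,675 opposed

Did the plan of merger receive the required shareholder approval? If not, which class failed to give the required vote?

Not approved — the Series B shares did not give the required vote.

Series A: a majority of 916028 is 458015; 458,015 required, 458,263 in favor — approved.
Series B: 2/3 of 1283778 = 855852; 855,852 required, 855,825 in favor — not approved.
Series C: 3/5 of 6175236 = 3705141.60, rounded up to 3705142; 3,705,142 required, 3,707,185 in favor — approved.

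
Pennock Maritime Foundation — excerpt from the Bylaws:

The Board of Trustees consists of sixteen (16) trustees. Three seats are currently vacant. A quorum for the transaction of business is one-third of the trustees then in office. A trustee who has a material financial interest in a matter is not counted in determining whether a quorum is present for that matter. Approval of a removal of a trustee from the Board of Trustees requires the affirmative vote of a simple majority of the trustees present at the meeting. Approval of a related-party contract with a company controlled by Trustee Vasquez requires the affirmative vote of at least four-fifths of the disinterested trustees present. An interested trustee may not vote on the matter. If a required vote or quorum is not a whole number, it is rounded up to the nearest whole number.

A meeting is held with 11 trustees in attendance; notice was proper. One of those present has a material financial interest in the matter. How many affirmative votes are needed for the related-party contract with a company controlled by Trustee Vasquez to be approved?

The related-party contract with a company controlled by Trustee Vasquez requires four-fifths of the disinterested trustees present (11 − 1 = 10).
4/5 of 10 = 8.

8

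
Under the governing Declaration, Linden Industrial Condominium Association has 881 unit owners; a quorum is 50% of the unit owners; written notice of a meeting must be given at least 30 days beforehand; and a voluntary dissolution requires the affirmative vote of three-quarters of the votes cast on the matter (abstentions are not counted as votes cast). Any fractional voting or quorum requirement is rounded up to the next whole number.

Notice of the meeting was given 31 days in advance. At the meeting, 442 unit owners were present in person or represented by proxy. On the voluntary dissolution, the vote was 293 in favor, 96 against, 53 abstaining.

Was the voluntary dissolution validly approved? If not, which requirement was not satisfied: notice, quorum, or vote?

Notice: 31 days given; 30 required. Satisfied.
Quorum: 50% of 881 = 440.50, rounded up to 441; 442 present. Satisfied.
Vote: requires three-fourths of the votes cast (442 − 53 abstaining = 389); 3/4 of 389 = 291.75, rounded up to 292, so 292 needed; 293 in favor. Satisfied.

Valid — all requirements satisfied.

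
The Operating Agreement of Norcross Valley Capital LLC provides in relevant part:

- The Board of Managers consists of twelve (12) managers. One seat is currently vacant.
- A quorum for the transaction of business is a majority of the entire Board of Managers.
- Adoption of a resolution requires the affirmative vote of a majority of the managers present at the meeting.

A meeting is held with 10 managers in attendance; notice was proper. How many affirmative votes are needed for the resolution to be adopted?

The resolution requires a majority of the managers present (10).
A majority of 10 is 6.

6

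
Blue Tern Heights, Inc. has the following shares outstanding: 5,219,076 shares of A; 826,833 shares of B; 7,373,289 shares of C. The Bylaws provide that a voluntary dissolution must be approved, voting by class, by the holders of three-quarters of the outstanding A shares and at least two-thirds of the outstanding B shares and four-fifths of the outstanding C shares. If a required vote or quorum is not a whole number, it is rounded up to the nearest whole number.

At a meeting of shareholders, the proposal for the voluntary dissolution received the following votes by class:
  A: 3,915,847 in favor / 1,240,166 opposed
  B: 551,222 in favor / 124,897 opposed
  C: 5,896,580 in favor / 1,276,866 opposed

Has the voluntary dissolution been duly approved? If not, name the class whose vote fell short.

Not approved — the C shares did not give the required vote.

A: 3/4 of 5219076 = 3914307; 3,914,307 required, 3,915,847 in favor — approved.
B: 2/3 of 826833 = 551222; 551,222 required, 551,222 in favor — approved.
C: 4/5 of 7373289 = 5898631.20, rounded up to 5898632; 5,898,632 required, 5,896,580 in favor — not approved.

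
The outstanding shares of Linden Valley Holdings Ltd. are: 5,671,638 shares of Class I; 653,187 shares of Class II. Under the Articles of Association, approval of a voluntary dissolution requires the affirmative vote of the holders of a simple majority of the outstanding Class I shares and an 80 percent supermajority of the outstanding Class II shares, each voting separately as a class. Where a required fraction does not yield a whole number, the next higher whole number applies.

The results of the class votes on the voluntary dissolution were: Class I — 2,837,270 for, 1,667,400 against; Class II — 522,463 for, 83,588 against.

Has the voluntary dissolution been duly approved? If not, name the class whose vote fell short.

Class I: a majority of 5671638 is 2835820; 2,835,820 required, 2,837,270 in favor — approved.
Class II: 4/5 of 653187 = 522549.60, rounded up to 522550; 522,550 required, 522,463 in favor — not approved.

Not approved — the Class II shares did not give the required vote.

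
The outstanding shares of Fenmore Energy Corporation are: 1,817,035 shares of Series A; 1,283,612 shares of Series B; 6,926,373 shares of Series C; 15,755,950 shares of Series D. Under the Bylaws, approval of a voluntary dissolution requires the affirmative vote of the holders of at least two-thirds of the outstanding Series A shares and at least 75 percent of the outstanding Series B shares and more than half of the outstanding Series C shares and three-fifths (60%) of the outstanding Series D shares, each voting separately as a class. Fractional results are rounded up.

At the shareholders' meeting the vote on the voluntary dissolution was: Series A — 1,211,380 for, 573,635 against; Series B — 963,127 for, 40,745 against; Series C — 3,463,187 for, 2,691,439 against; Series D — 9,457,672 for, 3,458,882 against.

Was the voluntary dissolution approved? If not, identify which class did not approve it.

Approved — every class gave the required vote.

Series A: 2/3 of 1817035 = 1211356.67, rounded up to 1211357; 1,211,357 required, 1,211,380 in favor — approved.
Series B: 3/4 of 1283612 = 962709; 962,709 required, 963,127 in favor — approved.
Series C: a majority of 6926373 is 3463187; 3,463,187 required, 3,463,187 in favor — approved.
Series D: 3/5 of 15755950 = 9453570; 9,453,570 required, 9,457,672 in favor — approved.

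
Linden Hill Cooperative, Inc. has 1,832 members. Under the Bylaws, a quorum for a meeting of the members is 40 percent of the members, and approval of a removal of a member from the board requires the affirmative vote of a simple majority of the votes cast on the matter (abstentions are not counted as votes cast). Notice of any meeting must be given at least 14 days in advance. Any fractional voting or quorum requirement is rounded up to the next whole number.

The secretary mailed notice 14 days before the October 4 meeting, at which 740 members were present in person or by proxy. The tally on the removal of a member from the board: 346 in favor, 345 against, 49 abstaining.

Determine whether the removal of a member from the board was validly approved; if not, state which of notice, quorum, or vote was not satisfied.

Valid — all requirements satisfied.

Notice: 14 days given; 14 required. Satisfied.
Quorum: 40% of 1,832 = 732.80, rounded up to 733; 740 present. Satisfied.
Vote: requires a majority of the votes cast (740 − 49 abstaining = 691); a majority of 691 is 346, so 346 needed; 346 in favor. Satisfied.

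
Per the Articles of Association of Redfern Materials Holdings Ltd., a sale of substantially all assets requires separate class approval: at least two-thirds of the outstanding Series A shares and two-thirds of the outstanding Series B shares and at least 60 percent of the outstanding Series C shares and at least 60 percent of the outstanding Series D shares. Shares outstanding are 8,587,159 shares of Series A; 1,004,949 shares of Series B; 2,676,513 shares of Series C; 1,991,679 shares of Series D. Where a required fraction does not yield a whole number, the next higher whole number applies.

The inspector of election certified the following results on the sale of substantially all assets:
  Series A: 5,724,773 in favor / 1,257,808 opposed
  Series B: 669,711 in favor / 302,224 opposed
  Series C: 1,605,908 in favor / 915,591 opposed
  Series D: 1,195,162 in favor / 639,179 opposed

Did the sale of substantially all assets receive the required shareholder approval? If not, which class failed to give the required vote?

Series A: 2/3 of 8587159 = 5724772.67, rounded up to 5724773; 5,724,773 required, 5,724,773 in favor — approved.
Series B: 2/3 of 1004949 = 669966; 669,966 required, 669,711 in favor — not approved.
Series C: 3/5 of 2676513 = 1605907.80, rounded up to 1605908; 1,605,908 required, 1,605,908 in favor — approved.
Series D: 3/5 of 1991679 = 1195007.40, rounded up to 1195008; 1,195,008 required, 1,195,162 in favor — approved.

Not approved — the Series B shares did not give the required vote.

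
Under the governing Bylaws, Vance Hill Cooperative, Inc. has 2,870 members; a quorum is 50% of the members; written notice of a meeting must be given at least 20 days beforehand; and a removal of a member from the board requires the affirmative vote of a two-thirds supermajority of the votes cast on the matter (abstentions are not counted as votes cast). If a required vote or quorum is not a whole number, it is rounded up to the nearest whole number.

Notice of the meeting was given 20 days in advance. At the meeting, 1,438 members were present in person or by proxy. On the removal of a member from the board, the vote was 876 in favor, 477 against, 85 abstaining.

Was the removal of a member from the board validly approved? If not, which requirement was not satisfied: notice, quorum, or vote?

Notice: 20 days given; 20 required. Satisfied.
Quorum: 50% of 2,870 = 1,435; 1,438 present. Satisfied.
Vote: requires two-thirds of the votes cast (1,438 − 85 abstaining = 1,353); 2/3 of 1353 = 902, so 902 needed; 876 in favor. Not satisfied.

Invalid — vote requirement not satisfied.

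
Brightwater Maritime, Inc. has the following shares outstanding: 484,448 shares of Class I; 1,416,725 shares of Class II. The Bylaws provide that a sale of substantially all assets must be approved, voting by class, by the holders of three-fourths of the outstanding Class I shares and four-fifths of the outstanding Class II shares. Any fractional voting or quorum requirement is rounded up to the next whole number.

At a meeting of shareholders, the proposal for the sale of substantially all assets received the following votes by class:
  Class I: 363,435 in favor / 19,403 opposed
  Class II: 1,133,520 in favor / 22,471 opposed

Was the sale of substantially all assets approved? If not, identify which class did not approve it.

Approved — every class gave the required vote.

Class I: 3/4 of 484448 = 363336; 363,336 required, 363,435 in favor — approved.
Class II: 4/5 of 1416725 = 1133380; 1,133,380 required, 1,133,520 in favor — approved.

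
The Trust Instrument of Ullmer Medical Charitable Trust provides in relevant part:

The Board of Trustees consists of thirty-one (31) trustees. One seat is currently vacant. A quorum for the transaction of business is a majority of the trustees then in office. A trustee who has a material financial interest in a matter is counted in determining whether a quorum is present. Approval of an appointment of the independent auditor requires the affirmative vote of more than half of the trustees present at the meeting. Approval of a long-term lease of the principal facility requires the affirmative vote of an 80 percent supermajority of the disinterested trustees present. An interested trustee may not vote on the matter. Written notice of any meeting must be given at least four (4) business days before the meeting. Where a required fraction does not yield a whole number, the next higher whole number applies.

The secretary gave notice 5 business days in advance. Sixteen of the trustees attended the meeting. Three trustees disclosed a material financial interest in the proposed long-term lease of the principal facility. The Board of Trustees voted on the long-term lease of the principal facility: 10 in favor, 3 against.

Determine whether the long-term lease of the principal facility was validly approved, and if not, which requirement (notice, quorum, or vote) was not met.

Notice: 5 business days given; 4 required (5 ≥ 4). Satisfied.
Quorum: 16 present (interested trustees count toward quorum); quorum is 16. Satisfied.
Vote: the long-term lease of the principal facility requires four-fifths of the disinterested trustees present (16 − 3 = 13). 4/5 of 13 = 10.40, rounded up to 11, so 11 affirmative votes are needed; 10 voted in favor. Not satisfied.

Invalid — vote requirement not satisfied.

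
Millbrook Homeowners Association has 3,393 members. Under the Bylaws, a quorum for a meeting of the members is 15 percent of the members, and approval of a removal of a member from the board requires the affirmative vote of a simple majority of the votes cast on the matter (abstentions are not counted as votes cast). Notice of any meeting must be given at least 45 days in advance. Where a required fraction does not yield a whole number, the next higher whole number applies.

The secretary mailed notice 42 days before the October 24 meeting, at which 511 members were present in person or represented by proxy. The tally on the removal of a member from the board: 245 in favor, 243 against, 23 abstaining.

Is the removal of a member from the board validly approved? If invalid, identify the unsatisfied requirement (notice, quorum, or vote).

Notice: 42 days given; 45 required. Not satisfied.
Quorum: 15% of 3,393 = 508.95, rounded up to 509; 511 present. Satisfied.
Vote: requires a majority of the votes cast (511 − 23 abstaining = 488); a majority of 488 is 245, so 245 needed; 245 in favor. Satisfied.

Invalid — notice requirement not satisfied.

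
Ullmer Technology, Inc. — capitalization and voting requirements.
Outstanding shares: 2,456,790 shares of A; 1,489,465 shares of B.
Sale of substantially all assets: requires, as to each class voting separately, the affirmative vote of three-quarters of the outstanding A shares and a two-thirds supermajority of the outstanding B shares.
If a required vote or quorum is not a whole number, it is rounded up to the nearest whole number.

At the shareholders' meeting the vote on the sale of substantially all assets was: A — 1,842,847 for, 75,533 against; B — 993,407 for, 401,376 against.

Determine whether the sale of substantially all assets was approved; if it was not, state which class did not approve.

Approved — every class gave the required vote.

A: 3/4 of 2456790 = 1842592.50, rounded up to 1842593; 1,842,593 required, 1,842,847 in favor — approved.
B: 2/3 of 1489465 = 992976.67, rounded up to 992977; 992,977 required, 993,407 in favor — approved.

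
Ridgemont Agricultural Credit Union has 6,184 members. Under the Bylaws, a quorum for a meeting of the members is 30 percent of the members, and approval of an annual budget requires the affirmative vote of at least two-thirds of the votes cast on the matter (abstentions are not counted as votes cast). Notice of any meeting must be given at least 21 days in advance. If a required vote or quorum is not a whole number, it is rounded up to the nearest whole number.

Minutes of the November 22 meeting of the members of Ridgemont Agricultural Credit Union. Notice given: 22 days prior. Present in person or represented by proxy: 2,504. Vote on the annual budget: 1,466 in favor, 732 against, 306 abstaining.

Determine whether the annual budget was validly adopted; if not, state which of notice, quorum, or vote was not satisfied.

Notice: 22 days given; 21 required. Satisfied.
Quorum: 30% of 6,184 = 1,855.20, rounded up to 1,856; 2,504 present. Satisfied.
Vote: requires two-thirds of the votes cast (2,504 − 306 abstaining = 2,198); 2/3 of 2198 = 1465.33, rounded up to 1466, so 1,466 needed; 1,466 in favor. Satisfied.

Valid — all requirements satisfied.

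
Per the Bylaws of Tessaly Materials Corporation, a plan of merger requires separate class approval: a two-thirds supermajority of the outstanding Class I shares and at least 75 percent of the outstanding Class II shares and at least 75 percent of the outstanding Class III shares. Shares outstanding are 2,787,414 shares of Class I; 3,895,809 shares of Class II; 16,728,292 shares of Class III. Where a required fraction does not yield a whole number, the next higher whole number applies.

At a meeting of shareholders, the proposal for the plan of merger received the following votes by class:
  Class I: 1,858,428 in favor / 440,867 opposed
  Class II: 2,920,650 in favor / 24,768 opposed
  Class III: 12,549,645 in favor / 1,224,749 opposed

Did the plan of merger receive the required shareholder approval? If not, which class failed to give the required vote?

Class I: 2/3 of 2787414 = 1858276; 1,858,276 required, 1,858,428 in favor — approved.
Class II: 3/4 of 3895809 = 2921856.75, rounded up to 2921857; 2,921,857 required, 2,920,650 in favor — not approved.
Class III: 3/4 of 16728292 = 12546219; 12,546,219 required, 12,549,645 in favor — approved.

Not approved — the Class II shares did not give the required vote.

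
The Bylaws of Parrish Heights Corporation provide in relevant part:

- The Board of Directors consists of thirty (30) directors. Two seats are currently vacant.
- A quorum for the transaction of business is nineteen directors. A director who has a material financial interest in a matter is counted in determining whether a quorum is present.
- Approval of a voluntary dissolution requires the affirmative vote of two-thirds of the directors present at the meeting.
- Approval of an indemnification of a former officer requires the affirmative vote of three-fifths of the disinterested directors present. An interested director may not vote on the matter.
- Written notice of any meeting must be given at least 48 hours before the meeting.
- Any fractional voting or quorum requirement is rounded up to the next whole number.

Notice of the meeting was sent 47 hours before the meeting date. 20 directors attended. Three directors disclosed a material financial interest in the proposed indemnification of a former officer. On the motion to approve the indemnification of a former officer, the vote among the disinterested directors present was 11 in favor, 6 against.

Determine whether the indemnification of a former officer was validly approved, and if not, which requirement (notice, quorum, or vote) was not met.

Invalid — notice requirement not satisfied.

Notice: 47 hours given; 48 required (47 < 48). Not satisfied.
Quorum: 20 present (interested directors count toward quorum); quorum is 19. Satisfied.
Vote: the indemnification of a former officer requires three-fifths of the disinterested directors present (20 − 3 = 17). 3/5 of 17 = 10.20, rounded up to 11, so 11 affirmative votes are needed; 11 voted in favor. Satisfied.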